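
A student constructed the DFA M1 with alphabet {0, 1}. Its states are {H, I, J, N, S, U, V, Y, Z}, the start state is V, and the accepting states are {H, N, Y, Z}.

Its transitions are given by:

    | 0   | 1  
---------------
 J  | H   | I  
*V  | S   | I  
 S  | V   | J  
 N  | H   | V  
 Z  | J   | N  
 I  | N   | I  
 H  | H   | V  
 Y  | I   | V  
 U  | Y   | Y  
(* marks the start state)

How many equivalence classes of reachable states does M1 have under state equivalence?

3

Reachable states from the start: {H,I,J,N,S,V}. Unreachable: {U,Y,Z} — drop them.
Start with accepting vs non-accepting: {H,N} | {I,J,S,V}.
On input 0, block {I,J,S,V} splits into {I,J} and {S,V}.
The partition is now stable with 3 blocks: {H,N} | {I,J} | {S,V}.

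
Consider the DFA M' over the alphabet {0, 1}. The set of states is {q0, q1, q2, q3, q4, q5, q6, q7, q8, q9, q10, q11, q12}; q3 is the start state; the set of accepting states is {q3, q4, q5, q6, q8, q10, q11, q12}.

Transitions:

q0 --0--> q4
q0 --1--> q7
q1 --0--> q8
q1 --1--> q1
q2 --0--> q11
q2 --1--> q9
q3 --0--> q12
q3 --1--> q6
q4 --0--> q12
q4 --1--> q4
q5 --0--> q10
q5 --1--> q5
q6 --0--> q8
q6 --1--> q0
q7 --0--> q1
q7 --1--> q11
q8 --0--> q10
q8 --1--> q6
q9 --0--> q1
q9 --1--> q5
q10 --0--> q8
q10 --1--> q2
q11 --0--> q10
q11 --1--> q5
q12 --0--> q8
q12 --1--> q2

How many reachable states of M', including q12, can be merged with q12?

Every state is reachable, so we keep all 13.
P0 = {q3,q4,q5,q6,q8,q10,q11,q12} | {q0,q1,q2,q7,q9}.
Split {q3,q4,q5,q6,q8,q10,q11,q12} by δ(·,1) → {q3,q4,q5,q8,q11} and {q6,q10,q12}.
Refine {q3,q4,q5,q8,q11} on symbol 1: members go to different blocks, giving {q4,q5,q11} and {q3,q8}.
Refine {q0,q1,q2,q7,q9} on symbol 0: members go to different blocks, giving {q0,q2} and {q7,q9} and {q1}.
No further refinement is possible. Final partition (6 blocks): {q4,q5,q11} | {q0,q2} | {q6,q10,q12} | {q3,q8} | {q7,q9} | {q1}.
State q12 belongs to the block {q6,q10,q12}, which has 3 states.

3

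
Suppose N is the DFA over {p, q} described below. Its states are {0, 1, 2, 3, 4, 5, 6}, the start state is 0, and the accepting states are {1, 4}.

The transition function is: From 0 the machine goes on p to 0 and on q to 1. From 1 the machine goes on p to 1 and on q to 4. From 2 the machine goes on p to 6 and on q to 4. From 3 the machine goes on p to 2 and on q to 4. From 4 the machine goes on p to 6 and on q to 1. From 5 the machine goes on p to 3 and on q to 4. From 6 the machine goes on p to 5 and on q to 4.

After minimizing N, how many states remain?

All states are reachable from the start state.
P0 = {1,4} | {0,2,3,5,6}.
Refine {1,4} on symbol p: members go to different blocks, giving {1} and {4}.
On input q, block {0,2,3,5,6} splits into {2,3,5,6} and {0}.
No further refinement is possible. Final partition (4 blocks): {1} | {2,3,5,6} | {4} | {0}.

4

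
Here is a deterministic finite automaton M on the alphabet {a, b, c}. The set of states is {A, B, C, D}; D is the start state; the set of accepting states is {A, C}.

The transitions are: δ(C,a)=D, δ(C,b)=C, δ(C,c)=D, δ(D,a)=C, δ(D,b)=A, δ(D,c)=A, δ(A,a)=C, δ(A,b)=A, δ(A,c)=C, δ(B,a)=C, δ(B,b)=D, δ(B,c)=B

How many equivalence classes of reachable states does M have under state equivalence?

3

First remove the unreachable states {B}; 3 states remain.
P0 = {A,C} | {D}.
Split {A,C} by δ(·,a) → {A} and {C}.
The partition is now stable with 3 blocks: {A} | {D} | {C}.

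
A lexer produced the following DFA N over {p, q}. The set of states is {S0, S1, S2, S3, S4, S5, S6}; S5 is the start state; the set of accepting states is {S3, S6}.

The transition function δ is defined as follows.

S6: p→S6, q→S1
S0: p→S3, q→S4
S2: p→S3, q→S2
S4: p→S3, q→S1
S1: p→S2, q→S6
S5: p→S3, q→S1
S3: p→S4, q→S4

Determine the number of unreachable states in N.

Starting at S5 and following transitions, the reachable set is {S1, S2, S3, S4, S5, S6}. That leaves S0 unreachable — 1 in total.

1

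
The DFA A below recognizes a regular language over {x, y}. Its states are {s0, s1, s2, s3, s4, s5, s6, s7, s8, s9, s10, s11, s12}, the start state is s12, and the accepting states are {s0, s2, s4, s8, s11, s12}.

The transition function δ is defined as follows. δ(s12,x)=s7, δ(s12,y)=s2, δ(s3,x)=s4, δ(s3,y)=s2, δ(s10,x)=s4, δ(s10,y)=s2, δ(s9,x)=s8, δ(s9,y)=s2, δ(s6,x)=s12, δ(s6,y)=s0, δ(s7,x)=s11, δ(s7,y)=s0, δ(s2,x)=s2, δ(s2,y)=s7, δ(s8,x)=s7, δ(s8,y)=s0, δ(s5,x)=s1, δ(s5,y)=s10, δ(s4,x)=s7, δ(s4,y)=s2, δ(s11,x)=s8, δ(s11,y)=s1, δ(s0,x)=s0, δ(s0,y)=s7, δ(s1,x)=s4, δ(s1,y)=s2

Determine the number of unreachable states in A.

BFS from s12 reaches {s0, s1, s2, s4, s7, s8, s11, s12}; the 5 state(s) s3, s5, s6, s9, s10 are never visited.

5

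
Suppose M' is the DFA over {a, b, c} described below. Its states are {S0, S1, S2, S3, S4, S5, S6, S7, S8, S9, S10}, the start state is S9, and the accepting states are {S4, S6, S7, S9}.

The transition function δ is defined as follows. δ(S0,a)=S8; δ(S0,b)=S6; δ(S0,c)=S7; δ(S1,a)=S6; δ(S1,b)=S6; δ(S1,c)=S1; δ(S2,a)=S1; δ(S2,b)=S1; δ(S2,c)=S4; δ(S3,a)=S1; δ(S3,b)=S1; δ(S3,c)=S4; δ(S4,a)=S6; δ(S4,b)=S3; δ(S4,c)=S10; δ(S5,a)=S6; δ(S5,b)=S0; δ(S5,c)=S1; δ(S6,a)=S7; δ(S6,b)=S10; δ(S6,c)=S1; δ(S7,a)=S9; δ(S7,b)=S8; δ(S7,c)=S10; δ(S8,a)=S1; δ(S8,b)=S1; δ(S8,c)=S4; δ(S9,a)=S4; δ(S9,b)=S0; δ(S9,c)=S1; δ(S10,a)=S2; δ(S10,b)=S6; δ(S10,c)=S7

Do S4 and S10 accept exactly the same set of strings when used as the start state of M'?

No

States {S5} cannot be reached from the start state, so discard them.
P0 = {S4,S6,S7,S9} | {S0,S1,S2,S3,S8,S10}.
On input a, block {S0,S1,S2,S3,S8,S10} splits into {S0,S2,S3,S8,S10} and {S1}.
Refine {S4,S6,S7,S9} on symbol c: members go to different blocks, giving {S4,S7} and {S6,S9}.
Split {S0,S2,S3,S8,S10} by δ(·,a) → {S2,S3,S8} and {S0,S10}.
The partition is now stable with 5 blocks: {S4,S7} | {S2,S3,S8} | {S1} | {S6,S9} | {S0,S10}.
S4 and S10 end up in different blocks, so they are distinguishable. For instance, the string 'ε' is accepted from only S4.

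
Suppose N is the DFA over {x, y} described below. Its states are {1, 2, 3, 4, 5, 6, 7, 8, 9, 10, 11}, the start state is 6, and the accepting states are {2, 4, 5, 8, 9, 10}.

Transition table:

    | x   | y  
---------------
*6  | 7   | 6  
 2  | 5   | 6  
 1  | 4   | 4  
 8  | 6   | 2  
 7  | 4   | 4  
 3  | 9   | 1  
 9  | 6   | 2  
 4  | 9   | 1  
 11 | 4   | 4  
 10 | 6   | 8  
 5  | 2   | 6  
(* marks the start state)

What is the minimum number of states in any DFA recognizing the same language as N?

5

First remove the unreachable states {3,8,10,11}; 7 states remain.
P0 = {2,4,5,9} | {1,6,7}.
Refine {2,4,5,9} on symbol x: members go to different blocks, giving {2,4,5} and {9}.
On input x, block {2,4,5} splits into {2,5} and {4}.
Refine {1,6,7} on symbol x: members go to different blocks, giving {1,7} and {6}.
No further refinement is possible. Final partition (5 blocks): {2,5} | {1,7} | {9} | {4} | {6}.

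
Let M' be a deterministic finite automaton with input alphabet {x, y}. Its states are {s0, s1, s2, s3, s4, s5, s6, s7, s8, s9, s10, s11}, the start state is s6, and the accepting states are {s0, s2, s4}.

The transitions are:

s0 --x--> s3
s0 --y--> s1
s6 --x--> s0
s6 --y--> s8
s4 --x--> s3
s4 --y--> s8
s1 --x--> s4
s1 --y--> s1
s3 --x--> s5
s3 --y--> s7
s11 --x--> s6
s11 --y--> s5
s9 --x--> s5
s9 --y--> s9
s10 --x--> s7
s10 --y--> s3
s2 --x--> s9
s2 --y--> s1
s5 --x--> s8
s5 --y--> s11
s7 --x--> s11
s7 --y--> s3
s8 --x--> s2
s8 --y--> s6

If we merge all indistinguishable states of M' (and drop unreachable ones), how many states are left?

4

States {s10} cannot be reached from the start state, so discard them.
Start with accepting vs non-accepting: {s0,s2,s4} | {s1,s3,s5,s6,s7,s8,s9,s11}.
Refine {s1,s3,s5,s6,s7,s8,s9,s11} on symbol x: members go to different blocks, giving {s3,s5,s7,s9,s11} and {s1,s6,s8}.
On input x, block {s3,s5,s7,s9,s11} splits into {s3,s7,s9} and {s5,s11}.
No further refinement is possible. Final partition (4 blocks): {s0,s2,s4} | {s3,s7,s9} | {s1,s6,s8} | {s5,s11}.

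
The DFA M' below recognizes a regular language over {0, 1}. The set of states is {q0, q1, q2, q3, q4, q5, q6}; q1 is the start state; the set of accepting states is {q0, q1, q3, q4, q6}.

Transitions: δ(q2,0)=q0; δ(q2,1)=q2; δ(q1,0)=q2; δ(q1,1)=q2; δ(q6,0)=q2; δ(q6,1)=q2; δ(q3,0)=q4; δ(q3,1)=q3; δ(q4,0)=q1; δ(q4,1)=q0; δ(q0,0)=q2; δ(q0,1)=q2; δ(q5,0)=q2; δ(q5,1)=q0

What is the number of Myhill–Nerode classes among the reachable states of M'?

2

First remove the unreachable states {q3,q4,q5,q6}; 3 states remain.
P0 = {q0,q1} | {q2}.
Stable partition: {q0,q1} | {q2} — 2 equivalence classes.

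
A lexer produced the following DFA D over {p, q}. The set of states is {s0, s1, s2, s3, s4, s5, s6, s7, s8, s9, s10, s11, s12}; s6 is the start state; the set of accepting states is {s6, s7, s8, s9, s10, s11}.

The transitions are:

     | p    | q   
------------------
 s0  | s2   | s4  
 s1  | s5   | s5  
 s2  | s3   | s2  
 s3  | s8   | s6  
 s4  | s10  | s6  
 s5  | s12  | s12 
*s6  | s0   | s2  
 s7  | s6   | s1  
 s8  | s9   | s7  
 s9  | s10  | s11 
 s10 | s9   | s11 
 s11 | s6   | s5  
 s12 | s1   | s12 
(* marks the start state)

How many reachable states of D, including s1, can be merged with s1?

Start with accepting vs non-accepting: {s6,s7,s8,s9,s10,s11} | {s0,s1,s2,s3,s4,s5,s12}.
Split {s6,s7,s8,s9,s10,s11} by δ(·,p) → {s7,s8,s9,s10,s11} and {s6}.
Refine {s7,s8,s9,s10,s11} on symbol p: members go to different blocks, giving {s8,s9,s10} and {s7,s11}.
Split {s0,s1,s2,s3,s4,s5,s12} by δ(·,p) → {s0,s1,s2,s5,s12} and {s3,s4}.
Refine {s0,s1,s2,s5,s12} on symbol p: members go to different blocks, giving {s0,s1,s5,s12} and {s2}.
Refine {s0,s1,s5,s12} on symbol p: members go to different blocks, giving {s1,s5,s12} and {s0}.
No further refinement is possible. Final partition (7 blocks): {s8,s9,s10} | {s1,s5,s12} | {s6} | {s7,s11} | {s3,s4} | {s2} | {s0}.
State s1 belongs to the block {s1,s5,s12}, which has 3 states.

3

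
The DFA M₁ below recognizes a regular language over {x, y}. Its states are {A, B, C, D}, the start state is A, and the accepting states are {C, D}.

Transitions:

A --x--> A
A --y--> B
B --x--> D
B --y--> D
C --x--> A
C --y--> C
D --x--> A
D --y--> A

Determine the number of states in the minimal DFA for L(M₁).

3

First remove the unreachable states {C}; 3 states remain.
P0 = {D} | {A,B}.
Split {A,B} by δ(·,x) → {A} and {B}.
The partition is now stable with 3 blocks: {D} | {A} | {B}.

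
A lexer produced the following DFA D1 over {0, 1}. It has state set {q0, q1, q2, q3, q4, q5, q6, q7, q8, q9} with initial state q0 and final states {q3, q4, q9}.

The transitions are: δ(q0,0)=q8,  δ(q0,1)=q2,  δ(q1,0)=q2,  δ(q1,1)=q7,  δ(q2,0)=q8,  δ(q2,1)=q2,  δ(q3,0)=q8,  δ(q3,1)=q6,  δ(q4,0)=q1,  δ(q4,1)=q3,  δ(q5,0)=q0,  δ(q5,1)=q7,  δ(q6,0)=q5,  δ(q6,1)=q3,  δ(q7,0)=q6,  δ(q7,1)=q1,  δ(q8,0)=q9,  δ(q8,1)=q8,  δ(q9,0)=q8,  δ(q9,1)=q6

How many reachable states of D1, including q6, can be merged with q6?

First remove the unreachable states {q4}; 9 states remain.
P0 = {q3,q9} | {q0,q1,q2,q5,q6,q7,q8}.
Split {q0,q1,q2,q5,q6,q7,q8} by δ(·,0) → {q0,q1,q2,q5,q6,q7} and {q8}.
On input 0, block {q0,q1,q2,q5,q6,q7} splits into {q1,q5,q6,q7} and {q0,q2}.
Refine {q1,q5,q6,q7} on symbol 0: members go to different blocks, giving {q1,q5} and {q6,q7}.
On input 0, block {q6,q7} splits into {q6} and {q7}.
No further refinement is possible. Final partition (6 blocks): {q3,q9} | {q1,q5} | {q8} | {q0,q2} | {q6} | {q7}.
State q6 belongs to the block {q6}, which has 1 states.

1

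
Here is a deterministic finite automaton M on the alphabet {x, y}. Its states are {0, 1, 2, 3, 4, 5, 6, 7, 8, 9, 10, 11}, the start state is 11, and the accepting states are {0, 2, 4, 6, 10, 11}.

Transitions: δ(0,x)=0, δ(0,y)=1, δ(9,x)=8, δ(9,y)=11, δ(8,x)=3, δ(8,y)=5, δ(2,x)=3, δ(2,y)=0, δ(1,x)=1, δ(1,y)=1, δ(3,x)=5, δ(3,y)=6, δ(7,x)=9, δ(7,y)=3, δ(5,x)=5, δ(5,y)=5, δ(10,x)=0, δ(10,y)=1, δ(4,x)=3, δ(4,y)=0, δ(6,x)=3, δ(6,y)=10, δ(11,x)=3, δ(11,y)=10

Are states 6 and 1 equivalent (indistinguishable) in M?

No

Reachable states from the start: {0,1,3,5,6,10,11}. Unreachable: {2,4,7,8,9} — drop them.
Initial partition by acceptance: {0,6,10,11} | {1,3,5}.
Refine {0,6,10,11} on symbol x: members go to different blocks, giving {0,10} and {6,11}.
Split {1,3,5} by δ(·,y) → {1,5} and {3}.
Stable partition: {0,10} | {1,5} | {6,11} | {3} — 4 equivalence classes.
6 and 1 end up in different blocks, so they are distinguishable. For instance, the string 'ε' is accepted from only 6.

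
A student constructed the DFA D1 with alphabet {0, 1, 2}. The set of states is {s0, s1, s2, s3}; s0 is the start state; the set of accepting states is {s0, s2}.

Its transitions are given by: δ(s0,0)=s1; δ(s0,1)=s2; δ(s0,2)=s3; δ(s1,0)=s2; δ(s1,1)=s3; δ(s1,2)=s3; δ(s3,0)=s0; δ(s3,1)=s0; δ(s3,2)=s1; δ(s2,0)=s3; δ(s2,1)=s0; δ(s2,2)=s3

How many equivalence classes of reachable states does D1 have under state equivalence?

P0 = {s0,s2} | {s1,s3}.
Refine {s1,s3} on symbol 1: members go to different blocks, giving {s1} and {s3}.
Split {s0,s2} by δ(·,0) → {s0} and {s2}.
No further refinement is possible. Final partition (4 blocks): {s0} | {s1} | {s3} | {s2}.

4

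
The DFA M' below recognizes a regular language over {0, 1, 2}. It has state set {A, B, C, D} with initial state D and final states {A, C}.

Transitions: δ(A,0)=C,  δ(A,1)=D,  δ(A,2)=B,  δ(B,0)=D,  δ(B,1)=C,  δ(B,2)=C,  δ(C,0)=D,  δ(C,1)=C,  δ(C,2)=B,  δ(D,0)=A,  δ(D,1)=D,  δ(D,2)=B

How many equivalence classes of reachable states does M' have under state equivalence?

4

All states are reachable from the start state.
P0 = {A,C} | {B,D}.
Refine {A,C} on symbol 0: members go to different blocks, giving {A} and {C}.
On input 0, block {B,D} splits into {B} and {D}.
The partition is now stable with 4 blocks: {A} | {B} | {C} | {D}.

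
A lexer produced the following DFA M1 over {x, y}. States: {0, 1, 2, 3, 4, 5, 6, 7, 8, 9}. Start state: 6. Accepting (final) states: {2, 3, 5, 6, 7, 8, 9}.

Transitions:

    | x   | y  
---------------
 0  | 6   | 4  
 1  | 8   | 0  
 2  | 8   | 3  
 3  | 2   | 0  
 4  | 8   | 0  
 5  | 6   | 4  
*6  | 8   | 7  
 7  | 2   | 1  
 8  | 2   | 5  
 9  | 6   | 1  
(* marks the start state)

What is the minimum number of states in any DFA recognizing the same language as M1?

3

Reachable states from the start: {0,1,2,3,4,5,6,7,8}. Unreachable: {9} — drop them.
Initial partition by acceptance: {2,3,5,6,7,8} | {0,1,4}.
On input y, block {2,3,5,6,7,8} splits into {2,6,8} and {3,5,7}.
The partition is now stable with 3 blocks: {2,6,8} | {0,1,4} | {3,5,7}.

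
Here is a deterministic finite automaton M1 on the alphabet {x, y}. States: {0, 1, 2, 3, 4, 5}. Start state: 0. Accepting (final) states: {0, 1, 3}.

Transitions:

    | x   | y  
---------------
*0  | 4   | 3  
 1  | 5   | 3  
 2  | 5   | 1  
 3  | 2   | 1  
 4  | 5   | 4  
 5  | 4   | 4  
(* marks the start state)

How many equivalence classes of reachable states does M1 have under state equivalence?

4

P0 = {0,1,3} | {2,4,5}.
Split {2,4,5} by δ(·,y) → {4,5} and {2}.
On input x, block {0,1,3} splits into {0,1} and {3}.
The partition is now stable with 4 blocks: {0,1} | {4,5} | {2} | {3}.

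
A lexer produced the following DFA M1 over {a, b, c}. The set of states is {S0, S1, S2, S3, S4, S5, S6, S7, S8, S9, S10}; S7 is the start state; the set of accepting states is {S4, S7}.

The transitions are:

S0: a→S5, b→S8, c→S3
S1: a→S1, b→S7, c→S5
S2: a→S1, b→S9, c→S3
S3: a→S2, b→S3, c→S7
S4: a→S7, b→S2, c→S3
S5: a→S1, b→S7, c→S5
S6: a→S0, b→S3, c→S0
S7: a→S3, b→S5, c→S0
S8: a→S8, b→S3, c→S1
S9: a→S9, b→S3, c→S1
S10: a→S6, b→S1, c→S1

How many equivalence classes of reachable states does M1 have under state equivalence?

5

First remove the unreachable states {S4,S6,S10}; 8 states remain.
Start with accepting vs non-accepting: {S7} | {S0,S1,S2,S3,S5,S8,S9}.
Split {S0,S1,S2,S3,S5,S8,S9} by δ(·,b) → {S0,S2,S3,S8,S9} and {S1,S5}.
Split {S0,S2,S3,S8,S9} by δ(·,a) → {S3,S8,S9} and {S0,S2}.
Split {S3,S8,S9} by δ(·,a) → {S8,S9} and {S3}.
Stable partition: {S7} | {S8,S9} | {S1,S5} | {S0,S2} | {S3} — 5 equivalence classes.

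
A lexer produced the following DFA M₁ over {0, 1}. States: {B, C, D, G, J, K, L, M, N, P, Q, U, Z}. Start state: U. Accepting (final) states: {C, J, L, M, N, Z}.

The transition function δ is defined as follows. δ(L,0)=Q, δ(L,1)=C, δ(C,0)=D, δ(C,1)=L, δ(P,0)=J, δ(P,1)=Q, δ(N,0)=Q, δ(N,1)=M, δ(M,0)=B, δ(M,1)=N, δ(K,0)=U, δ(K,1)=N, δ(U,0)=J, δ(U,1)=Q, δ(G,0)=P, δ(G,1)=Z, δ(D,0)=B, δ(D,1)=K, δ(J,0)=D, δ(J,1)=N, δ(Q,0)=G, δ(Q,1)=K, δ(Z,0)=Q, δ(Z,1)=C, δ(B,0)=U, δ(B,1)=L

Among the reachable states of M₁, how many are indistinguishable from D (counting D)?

P0 = {C,J,L,M,N,Z} | {B,D,G,K,P,Q,U}.
Split {B,D,G,K,P,Q,U} by δ(·,0) → {B,D,G,K,Q} and {P,U}.
Refine {B,D,G,K,Q} on symbol 0: members go to different blocks, giving {B,G,K} and {D,Q}.
On input 0, block {C,J,L,M,N,Z} splits into {C,J,L,N,Z} and {M}.
On input 1, block {C,J,L,N,Z} splits into {C,J,L,Z} and {N}.
Split {C,J,L,Z} by δ(·,1) → {C,L,Z} and {J}.
On input 1, block {B,G,K} splits into {B,G} and {K}.
Stable partition: {C,L,Z} | {B,G} | {P,U} | {D,Q} | {M} | {N} | {J} | {K} — 8 equivalence classes.
State D belongs to the block {D,Q}, which has 2 states.

2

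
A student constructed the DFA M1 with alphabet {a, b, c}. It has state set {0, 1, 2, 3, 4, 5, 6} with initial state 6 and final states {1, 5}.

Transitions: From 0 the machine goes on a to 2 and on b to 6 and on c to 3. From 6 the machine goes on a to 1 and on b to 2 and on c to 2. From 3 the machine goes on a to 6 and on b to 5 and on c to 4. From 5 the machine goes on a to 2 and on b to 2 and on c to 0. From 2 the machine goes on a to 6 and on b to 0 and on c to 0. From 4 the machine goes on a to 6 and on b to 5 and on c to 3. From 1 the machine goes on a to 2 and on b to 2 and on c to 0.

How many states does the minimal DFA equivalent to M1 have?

Every state is reachable, so we keep all 7.
P0 = {1,5} | {0,2,3,4,6}.
Split {0,2,3,4,6} by δ(·,a) → {0,2,3,4} and {6}.
Refine {0,2,3,4} on symbol a: members go to different blocks, giving {2,3,4} and {0}.
On input b, block {2,3,4} splits into {3,4} and {2}.
Stable partition: {1,5} | {3,4} | {6} | {0} | {2} — 5 equivalence classes.

5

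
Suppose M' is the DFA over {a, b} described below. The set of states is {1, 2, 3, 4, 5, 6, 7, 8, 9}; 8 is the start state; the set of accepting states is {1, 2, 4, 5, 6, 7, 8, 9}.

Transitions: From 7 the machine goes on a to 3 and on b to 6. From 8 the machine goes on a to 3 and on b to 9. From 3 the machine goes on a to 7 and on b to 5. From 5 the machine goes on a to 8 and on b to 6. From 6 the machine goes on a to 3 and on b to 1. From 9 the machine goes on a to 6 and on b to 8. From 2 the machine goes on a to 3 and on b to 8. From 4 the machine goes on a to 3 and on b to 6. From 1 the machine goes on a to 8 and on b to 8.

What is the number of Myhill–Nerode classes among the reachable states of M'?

States {2,4} cannot be reached from the start state, so discard them.
Initial partition by acceptance: {1,5,6,7,8,9} | {3}.
Split {1,5,6,7,8,9} by δ(·,a) → {1,5,9} and {6,7,8}.
On input b, block {6,7,8} splits into {6,8} and {7}.
No further refinement is possible. Final partition (4 blocks): {1,5,9} | {3} | {6,8} | {7}.

4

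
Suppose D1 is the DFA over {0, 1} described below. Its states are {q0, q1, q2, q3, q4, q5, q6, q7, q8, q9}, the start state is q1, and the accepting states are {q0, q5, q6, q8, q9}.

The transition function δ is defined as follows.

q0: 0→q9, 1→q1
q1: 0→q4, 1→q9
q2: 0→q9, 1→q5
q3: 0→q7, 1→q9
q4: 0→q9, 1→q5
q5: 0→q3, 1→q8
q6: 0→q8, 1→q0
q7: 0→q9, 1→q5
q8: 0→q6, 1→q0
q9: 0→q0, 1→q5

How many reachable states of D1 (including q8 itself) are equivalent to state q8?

2

Reachable states from the start: {q0,q1,q3,q4,q5,q6,q7,q8,q9}. Unreachable: {q2} — drop them.
Start with accepting vs non-accepting: {q0,q5,q6,q8,q9} | {q1,q3,q4,q7}.
Refine {q0,q5,q6,q8,q9} on symbol 0: members go to different blocks, giving {q0,q6,q8,q9} and {q5}.
Refine {q0,q6,q8,q9} on symbol 1: members go to different blocks, giving {q6,q8} and {q0} and {q9}.
Split {q1,q3,q4,q7} by δ(·,0) → {q1,q3} and {q4,q7}.
The partition is now stable with 6 blocks: {q6,q8} | {q1,q3} | {q5} | {q0} | {q9} | {q4,q7}.
State q8 belongs to the block {q6,q8}, which has 2 states.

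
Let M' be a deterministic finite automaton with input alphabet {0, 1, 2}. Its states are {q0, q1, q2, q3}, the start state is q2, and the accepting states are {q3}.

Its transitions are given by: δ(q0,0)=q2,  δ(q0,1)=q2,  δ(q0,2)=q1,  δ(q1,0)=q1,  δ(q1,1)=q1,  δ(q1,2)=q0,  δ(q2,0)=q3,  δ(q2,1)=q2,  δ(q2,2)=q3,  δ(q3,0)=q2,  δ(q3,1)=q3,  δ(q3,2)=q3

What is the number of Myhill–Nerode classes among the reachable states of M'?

States {q0,q1} cannot be reached from the start state, so discard them.
P0 = {q3} | {q2}.
The partition is now stable with 2 blocks: {q3} | {q2}.

2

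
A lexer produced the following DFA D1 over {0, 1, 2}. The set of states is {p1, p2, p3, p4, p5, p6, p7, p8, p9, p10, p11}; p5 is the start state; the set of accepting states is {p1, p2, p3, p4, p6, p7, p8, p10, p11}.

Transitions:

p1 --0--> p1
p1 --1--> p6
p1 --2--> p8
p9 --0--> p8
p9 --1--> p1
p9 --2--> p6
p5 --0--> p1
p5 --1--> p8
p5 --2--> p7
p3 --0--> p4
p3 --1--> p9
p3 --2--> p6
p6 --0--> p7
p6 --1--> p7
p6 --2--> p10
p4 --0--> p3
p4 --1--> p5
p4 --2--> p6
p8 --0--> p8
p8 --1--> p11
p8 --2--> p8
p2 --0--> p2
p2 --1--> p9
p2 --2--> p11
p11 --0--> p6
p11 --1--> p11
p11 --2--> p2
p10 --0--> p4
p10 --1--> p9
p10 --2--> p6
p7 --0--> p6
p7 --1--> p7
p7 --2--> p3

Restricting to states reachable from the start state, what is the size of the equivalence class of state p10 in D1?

4

Start with accepting vs non-accepting: {p1,p2,p3,p4,p6,p7,p8,p10,p11} | {p5,p9}.
Refine {p1,p2,p3,p4,p6,p7,p8,p10,p11} on symbol 1: members go to different blocks, giving {p1,p6,p7,p8,p11} and {p2,p3,p4,p10}.
On input 2, block {p1,p6,p7,p8,p11} splits into {p6,p7,p11} and {p1,p8}.
The partition is now stable with 4 blocks: {p6,p7,p11} | {p5,p9} | {p2,p3,p4,p10} | {p1,p8}.
The equivalence class containing p10 is {p2,p3,p4,p10}, of size 4.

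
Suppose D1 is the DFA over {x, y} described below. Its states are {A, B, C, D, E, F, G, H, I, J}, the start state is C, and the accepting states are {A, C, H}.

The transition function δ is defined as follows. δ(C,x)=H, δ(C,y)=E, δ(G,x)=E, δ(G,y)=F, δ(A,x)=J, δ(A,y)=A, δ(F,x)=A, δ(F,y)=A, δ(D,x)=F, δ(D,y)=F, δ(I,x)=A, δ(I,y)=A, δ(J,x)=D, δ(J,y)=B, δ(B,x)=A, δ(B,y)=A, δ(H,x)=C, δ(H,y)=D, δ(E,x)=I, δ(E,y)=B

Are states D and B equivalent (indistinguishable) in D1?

No

Reachable states from the start: {A,B,C,D,E,F,H,I,J}. Unreachable: {G} — drop them.
Start with accepting vs non-accepting: {A,C,H} | {B,D,E,F,I,J}.
Refine {A,C,H} on symbol x: members go to different blocks, giving {C,H} and {A}.
Refine {B,D,E,F,I,J} on symbol x: members go to different blocks, giving {B,F,I} and {D,E,J}.
Split {D,E,J} by δ(·,x) → {D,E} and {J}.
The partition is now stable with 5 blocks: {C,H} | {B,F,I} | {A} | {D,E} | {J}.
D and B end up in different blocks, so they are distinguishable. For instance, the string 'x' is accepted from only B.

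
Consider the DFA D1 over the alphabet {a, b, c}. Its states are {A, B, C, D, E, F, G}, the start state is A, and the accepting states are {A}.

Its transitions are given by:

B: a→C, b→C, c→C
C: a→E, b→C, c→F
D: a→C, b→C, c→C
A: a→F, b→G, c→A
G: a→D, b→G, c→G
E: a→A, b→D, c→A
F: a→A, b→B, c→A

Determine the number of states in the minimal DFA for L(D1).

5

Every state is reachable, so we keep all 7.
P0 = {A} | {B,C,D,E,F,G}.
Split {B,C,D,E,F,G} by δ(·,a) → {B,C,D,G} and {E,F}.
On input a, block {B,C,D,G} splits into {B,D,G} and {C}.
Refine {B,D,G} on symbol a: members go to different blocks, giving {B,D} and {G}.
Stable partition: {A} | {B,D} | {E,F} | {C} | {G} — 5 equivalence classes.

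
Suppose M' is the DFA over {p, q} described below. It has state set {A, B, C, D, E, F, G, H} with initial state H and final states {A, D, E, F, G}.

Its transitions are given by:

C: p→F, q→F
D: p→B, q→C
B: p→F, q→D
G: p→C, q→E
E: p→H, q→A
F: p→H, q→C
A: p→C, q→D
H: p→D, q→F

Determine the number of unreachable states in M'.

No path from H leads to A, E, G; the other 5 states are all reachable.

3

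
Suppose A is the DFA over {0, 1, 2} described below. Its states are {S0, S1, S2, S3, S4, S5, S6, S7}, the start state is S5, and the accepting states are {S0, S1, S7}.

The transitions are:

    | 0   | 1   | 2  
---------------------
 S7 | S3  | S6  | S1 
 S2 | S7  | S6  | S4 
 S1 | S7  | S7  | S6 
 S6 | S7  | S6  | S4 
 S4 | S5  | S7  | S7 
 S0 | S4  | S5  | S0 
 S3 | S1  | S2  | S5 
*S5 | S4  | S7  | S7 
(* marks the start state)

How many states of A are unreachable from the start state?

No path from S5 leads to S0; the other 7 states are all reachable.

1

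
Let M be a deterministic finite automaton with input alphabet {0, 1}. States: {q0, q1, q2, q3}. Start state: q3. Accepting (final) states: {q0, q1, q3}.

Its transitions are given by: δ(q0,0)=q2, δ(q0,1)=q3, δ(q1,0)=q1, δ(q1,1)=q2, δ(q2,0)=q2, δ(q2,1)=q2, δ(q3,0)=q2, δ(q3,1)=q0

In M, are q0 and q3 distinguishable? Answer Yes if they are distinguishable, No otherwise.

States {q1} cannot be reached from the start state, so discard them.
P0 = {q0,q3} | {q2}.
Stable partition: {q0,q3} | {q2} — 2 equivalence classes.
q0 and q3 lie in the same block of the stable partition, so they are equivalent — no string distinguishes them.

No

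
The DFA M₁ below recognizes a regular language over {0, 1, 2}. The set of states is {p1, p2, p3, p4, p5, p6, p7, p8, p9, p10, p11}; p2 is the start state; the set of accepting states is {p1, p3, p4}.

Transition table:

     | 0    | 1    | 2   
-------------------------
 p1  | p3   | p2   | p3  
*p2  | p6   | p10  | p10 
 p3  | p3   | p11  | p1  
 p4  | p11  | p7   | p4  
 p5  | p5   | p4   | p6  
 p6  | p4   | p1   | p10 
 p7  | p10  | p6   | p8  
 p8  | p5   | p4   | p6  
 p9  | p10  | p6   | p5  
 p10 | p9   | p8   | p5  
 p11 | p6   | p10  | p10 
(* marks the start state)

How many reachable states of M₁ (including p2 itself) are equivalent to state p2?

All states are reachable from the start state.
Start with accepting vs non-accepting: {p1,p3,p4} | {p2,p5,p6,p7,p8,p9,p10,p11}.
On input 0, block {p1,p3,p4} splits into {p1,p3} and {p4}.
Split {p2,p5,p6,p7,p8,p9,p10,p11} by δ(·,0) → {p2,p5,p7,p8,p9,p10,p11} and {p6}.
On input 0, block {p2,p5,p7,p8,p9,p10,p11} splits into {p5,p7,p8,p9,p10} and {p2,p11}.
Refine {p5,p7,p8,p9,p10} on symbol 1: members go to different blocks, giving {p5,p8} and {p7,p9} and {p10}.
No further refinement is possible. Final partition (7 blocks): {p1,p3} | {p5,p8} | {p4} | {p6} | {p2,p11} | {p7,p9} | {p10}.
State p2 belongs to the block {p2,p11}, which has 2 states.

2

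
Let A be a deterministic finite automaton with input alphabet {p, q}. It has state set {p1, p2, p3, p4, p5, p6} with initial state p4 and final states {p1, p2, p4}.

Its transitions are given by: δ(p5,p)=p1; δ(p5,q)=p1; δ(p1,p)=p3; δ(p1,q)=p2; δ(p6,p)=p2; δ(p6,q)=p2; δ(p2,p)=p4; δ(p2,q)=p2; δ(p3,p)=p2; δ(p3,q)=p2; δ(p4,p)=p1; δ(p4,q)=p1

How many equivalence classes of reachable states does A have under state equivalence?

4

States {p5,p6} cannot be reached from the start state, so discard them.
Start with accepting vs non-accepting: {p1,p2,p4} | {p3}.
On input p, block {p1,p2,p4} splits into {p2,p4} and {p1}.
Refine {p2,p4} on symbol p: members go to different blocks, giving {p2} and {p4}.
The partition is now stable with 4 blocks: {p2} | {p3} | {p1} | {p4}.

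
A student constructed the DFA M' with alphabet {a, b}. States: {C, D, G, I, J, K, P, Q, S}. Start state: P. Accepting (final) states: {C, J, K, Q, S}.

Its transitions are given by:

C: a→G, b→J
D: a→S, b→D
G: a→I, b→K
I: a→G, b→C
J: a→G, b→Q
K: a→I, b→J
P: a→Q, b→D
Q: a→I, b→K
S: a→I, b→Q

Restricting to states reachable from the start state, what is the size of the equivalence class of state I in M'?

All states are reachable from the start state.
Initial partition by acceptance: {C,J,K,Q,S} | {D,G,I,P}.
Split {D,G,I,P} by δ(·,a) → {G,I} and {D,P}.
No further refinement is possible. Final partition (3 blocks): {C,J,K,Q,S} | {G,I} | {D,P}.
State I belongs to the block {G,I}, which has 2 states.

2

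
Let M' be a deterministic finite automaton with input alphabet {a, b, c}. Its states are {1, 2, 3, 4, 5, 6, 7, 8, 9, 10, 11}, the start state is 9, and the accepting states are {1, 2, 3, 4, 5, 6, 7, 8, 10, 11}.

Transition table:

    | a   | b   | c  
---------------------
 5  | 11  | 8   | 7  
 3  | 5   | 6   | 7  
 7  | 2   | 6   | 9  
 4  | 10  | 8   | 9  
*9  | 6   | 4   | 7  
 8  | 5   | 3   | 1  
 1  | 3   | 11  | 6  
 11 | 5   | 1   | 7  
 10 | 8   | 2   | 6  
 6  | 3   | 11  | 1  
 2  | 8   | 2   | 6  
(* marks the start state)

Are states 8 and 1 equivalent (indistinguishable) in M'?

All states are reachable from the start state.
Start with accepting vs non-accepting: {1,2,3,4,5,6,7,8,10,11} | {9}.
On input c, block {1,2,3,4,5,6,7,8,10,11} splits into {1,2,3,5,6,8,10,11} and {4,7}.
Refine {1,2,3,5,6,8,10,11} on symbol c: members go to different blocks, giving {1,2,6,8,10} and {3,5,11}.
Split {1,2,6,8,10} by δ(·,a) → {1,6,8} and {2,10}.
No further refinement is possible. Final partition (5 blocks): {1,6,8} | {9} | {4,7} | {3,5,11} | {2,10}.
8 and 1 lie in the same block of the stable partition, so they are equivalent — no string distinguishes them.

Yes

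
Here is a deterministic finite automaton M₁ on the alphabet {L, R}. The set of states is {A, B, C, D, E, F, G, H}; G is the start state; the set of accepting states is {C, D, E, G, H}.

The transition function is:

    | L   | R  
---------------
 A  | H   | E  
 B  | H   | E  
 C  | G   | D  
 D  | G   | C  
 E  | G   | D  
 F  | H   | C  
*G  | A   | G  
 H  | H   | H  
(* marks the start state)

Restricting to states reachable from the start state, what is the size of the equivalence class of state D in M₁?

3

States {B,F} cannot be reached from the start state, so discard them.
Start with accepting vs non-accepting: {C,D,E,G,H} | {A}.
On input L, block {C,D,E,G,H} splits into {C,D,E,H} and {G}.
On input L, block {C,D,E,H} splits into {C,D,E} and {H}.
No further refinement is possible. Final partition (4 blocks): {C,D,E} | {A} | {G} | {H}.
The equivalence class containing D is {C,D,E}, of size 3.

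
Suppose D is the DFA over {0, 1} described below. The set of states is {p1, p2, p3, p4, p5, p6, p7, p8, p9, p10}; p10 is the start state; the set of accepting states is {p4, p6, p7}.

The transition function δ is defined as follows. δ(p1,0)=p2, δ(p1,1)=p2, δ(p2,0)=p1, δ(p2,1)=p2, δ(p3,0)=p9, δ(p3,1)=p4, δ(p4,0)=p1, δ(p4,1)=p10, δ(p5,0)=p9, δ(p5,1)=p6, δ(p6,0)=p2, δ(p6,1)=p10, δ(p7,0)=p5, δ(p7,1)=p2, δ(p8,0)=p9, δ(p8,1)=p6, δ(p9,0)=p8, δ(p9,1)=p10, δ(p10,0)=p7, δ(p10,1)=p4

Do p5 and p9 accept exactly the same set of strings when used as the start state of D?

No

States {p3} cannot be reached from the start state, so discard them.
P0 = {p4,p6,p7} | {p1,p2,p5,p8,p9,p10}.
Split {p1,p2,p5,p8,p9,p10} by δ(·,0) → {p1,p2,p5,p8,p9} and {p10}.
Split {p4,p6,p7} by δ(·,1) → {p4,p6} and {p7}.
On input 1, block {p1,p2,p5,p8,p9} splits into {p1,p2} and {p5,p8} and {p9}.
The partition is now stable with 6 blocks: {p4,p6} | {p1,p2} | {p10} | {p7} | {p5,p8} | {p9}.
p5 and p9 end up in different blocks, so they are distinguishable. For instance, the string '1' is accepted from only p5.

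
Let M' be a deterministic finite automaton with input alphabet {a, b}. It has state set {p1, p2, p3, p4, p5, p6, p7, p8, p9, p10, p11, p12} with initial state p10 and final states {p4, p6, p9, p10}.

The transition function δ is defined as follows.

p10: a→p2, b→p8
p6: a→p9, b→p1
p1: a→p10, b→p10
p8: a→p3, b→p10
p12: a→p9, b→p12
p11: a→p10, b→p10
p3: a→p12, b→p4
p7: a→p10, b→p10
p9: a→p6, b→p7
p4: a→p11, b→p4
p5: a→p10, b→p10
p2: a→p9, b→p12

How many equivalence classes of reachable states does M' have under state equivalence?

7

States {p5} cannot be reached from the start state, so discard them.
Start with accepting vs non-accepting: {p4,p6,p9,p10} | {p1,p2,p3,p7,p8,p11,p12}.
Refine {p4,p6,p9,p10} on symbol a: members go to different blocks, giving {p4,p10} and {p6,p9}.
Split {p4,p10} by δ(·,b) → {p4} and {p10}.
Split {p1,p2,p3,p7,p8,p11,p12} by δ(·,a) → {p1,p7,p11} and {p2,p12} and {p3,p8}.
Split {p3,p8} by δ(·,a) → {p3} and {p8}.
The partition is now stable with 7 blocks: {p4} | {p1,p7,p11} | {p6,p9} | {p10} | {p2,p12} | {p3} | {p8}.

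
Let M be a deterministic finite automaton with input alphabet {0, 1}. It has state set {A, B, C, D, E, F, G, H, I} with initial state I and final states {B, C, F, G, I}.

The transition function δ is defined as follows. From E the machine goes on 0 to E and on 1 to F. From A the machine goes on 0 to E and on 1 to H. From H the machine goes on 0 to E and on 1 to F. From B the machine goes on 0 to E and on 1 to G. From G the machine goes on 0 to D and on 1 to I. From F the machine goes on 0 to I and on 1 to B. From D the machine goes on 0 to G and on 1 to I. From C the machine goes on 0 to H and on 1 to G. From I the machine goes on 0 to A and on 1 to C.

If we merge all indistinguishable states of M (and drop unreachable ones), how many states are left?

7

All states are reachable from the start state.
Initial partition by acceptance: {B,C,F,G,I} | {A,D,E,H}.
Split {B,C,F,G,I} by δ(·,0) → {B,C,G,I} and {F}.
Refine {A,D,E,H} on symbol 0: members go to different blocks, giving {A,E,H} and {D}.
Split {B,C,G,I} by δ(·,0) → {B,C,I} and {G}.
On input 1, block {B,C,I} splits into {B,C} and {I}.
Refine {A,E,H} on symbol 1: members go to different blocks, giving {E,H} and {A}.
No further refinement is possible. Final partition (7 blocks): {B,C} | {E,H} | {F} | {D} | {G} | {I} | {A}.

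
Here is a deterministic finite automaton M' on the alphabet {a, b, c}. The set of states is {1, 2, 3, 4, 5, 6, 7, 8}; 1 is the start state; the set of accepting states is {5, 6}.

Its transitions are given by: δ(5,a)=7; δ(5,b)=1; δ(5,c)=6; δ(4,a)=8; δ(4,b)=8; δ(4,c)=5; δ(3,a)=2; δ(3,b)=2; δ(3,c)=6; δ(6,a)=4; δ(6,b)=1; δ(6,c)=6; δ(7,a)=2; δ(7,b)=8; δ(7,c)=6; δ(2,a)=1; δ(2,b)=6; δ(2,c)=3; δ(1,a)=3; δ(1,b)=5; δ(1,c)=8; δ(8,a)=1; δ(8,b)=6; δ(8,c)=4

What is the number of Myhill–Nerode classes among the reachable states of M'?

4

P0 = {5,6} | {1,2,3,4,7,8}.
On input b, block {1,2,3,4,7,8} splits into {1,2,8} and {3,4,7}.
On input a, block {1,2,8} splits into {2,8} and {1}.
The partition is now stable with 4 blocks: {5,6} | {2,8} | {3,4,7} | {1}.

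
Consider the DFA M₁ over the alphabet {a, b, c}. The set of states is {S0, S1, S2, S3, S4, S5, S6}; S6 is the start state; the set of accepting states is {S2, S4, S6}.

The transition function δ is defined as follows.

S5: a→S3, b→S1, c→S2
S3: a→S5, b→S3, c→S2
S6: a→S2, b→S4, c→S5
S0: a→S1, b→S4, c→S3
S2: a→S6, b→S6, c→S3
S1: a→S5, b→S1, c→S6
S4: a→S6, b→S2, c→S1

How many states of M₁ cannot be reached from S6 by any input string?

BFS from S6 reaches {S1, S2, S3, S4, S5, S6}; the 1 state(s) S0 are never visited.

1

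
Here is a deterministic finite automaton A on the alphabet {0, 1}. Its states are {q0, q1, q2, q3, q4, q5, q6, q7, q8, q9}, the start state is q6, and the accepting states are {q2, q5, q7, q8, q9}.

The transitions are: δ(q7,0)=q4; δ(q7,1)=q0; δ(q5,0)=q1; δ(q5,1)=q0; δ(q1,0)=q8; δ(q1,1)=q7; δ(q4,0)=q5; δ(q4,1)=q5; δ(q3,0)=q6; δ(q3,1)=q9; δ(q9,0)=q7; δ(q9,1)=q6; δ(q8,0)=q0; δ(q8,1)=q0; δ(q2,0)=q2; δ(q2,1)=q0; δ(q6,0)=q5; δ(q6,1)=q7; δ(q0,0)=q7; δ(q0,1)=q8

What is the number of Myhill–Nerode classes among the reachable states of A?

First remove the unreachable states {q2,q3,q9}; 7 states remain.
P0 = {q5,q7,q8} | {q0,q1,q4,q6}.
No further refinement is possible. Final partition (2 blocks): {q5,q7,q8} | {q0,q1,q4,q6}.

2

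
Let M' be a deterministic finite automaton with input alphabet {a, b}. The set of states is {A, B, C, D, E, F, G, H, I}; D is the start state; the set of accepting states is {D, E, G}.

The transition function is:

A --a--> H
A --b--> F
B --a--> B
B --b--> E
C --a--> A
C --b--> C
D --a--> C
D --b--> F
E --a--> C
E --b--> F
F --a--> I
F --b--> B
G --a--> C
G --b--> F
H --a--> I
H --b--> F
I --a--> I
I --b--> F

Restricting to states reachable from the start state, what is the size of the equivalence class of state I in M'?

3

First remove the unreachable states {G}; 8 states remain.
P0 = {D,E} | {A,B,C,F,H,I}.
Refine {A,B,C,F,H,I} on symbol b: members go to different blocks, giving {A,C,F,H,I} and {B}.
Split {A,C,F,H,I} by δ(·,b) → {A,C,H,I} and {F}.
Refine {A,C,H,I} on symbol b: members go to different blocks, giving {A,H,I} and {C}.
The partition is now stable with 5 blocks: {D,E} | {A,H,I} | {B} | {F} | {C}.
The equivalence class containing I is {A,H,I}, of size 3.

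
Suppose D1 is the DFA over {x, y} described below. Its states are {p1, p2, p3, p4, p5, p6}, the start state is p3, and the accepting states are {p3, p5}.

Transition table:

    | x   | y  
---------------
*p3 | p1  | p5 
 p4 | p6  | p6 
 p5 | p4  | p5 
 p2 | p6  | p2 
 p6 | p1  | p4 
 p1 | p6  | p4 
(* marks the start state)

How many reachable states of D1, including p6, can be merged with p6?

Reachable states from the start: {p1,p3,p4,p5,p6}. Unreachable: {p2} — drop them.
Start with accepting vs non-accepting: {p3,p5} | {p1,p4,p6}.
The partition is now stable with 2 blocks: {p3,p5} | {p1,p4,p6}.
The equivalence class containing p6 is {p1,p4,p6}, of size 3.

3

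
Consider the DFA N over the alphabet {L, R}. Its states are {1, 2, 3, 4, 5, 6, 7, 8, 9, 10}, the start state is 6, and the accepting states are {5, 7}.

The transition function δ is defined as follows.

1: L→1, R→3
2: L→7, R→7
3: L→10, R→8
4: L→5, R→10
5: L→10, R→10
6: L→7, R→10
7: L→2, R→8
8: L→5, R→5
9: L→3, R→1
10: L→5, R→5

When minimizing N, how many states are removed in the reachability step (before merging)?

4

No path from 6 leads to 1, 3, 4, 9; the other 6 states are all reachable.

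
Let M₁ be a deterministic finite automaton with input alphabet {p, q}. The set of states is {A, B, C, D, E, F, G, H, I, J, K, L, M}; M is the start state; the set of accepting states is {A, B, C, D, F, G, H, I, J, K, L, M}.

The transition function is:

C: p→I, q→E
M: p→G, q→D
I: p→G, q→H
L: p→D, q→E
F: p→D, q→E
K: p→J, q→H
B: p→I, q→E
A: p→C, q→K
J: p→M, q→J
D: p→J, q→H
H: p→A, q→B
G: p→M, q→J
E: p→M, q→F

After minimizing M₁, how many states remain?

States {L} cannot be reached from the start state, so discard them.
Initial partition by acceptance: {A,B,C,D,F,G,H,I,J,K,M} | {E}.
Split {A,B,C,D,F,G,H,I,J,K,M} by δ(·,q) → {A,D,G,H,I,J,K,M} and {B,C,F}.
Split {A,D,G,H,I,J,K,M} by δ(·,p) → {D,G,H,I,J,K,M} and {A}.
Split {D,G,H,I,J,K,M} by δ(·,p) → {D,G,I,J,K,M} and {H}.
On input q, block {D,G,I,J,K,M} splits into {D,I,K} and {G,J,M}.
On input q, block {G,J,M} splits into {G,J} and {M}.
The partition is now stable with 7 blocks: {D,I,K} | {E} | {B,C,F} | {A} | {H} | {G,J} | {M}.

7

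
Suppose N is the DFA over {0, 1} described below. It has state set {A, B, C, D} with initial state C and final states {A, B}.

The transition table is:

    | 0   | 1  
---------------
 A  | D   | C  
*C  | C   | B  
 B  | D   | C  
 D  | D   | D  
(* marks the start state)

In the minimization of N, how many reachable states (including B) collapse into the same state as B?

1

Reachable states from the start: {B,C,D}. Unreachable: {A} — drop them.
P0 = {B} | {C,D}.
Split {C,D} by δ(·,1) → {C} and {D}.
No further refinement is possible. Final partition (3 blocks): {B} | {C} | {D}.
The equivalence class containing B is {B}, of size 1.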